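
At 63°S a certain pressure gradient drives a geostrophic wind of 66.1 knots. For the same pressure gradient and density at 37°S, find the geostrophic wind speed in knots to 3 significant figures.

97.9 knots

With the same pressure gradient and density, V_g ∝ 1/f ∝ 1/sin φ.
V₂ = V₁ · sin φ₁ / sin φ₂ = 66.1 × sin 63° / sin 37°
V₂ = 66.1 × 0.8910/0.6018 = 97.9 knots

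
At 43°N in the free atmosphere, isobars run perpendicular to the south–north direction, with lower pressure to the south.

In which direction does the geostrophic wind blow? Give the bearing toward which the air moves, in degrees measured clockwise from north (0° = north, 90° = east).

270°

The pressure-gradient force points toward the south (bearing 180°).
Geostrophic balance: in the Northern Hemisphere the Coriolis force deflects motion to the right, so the geostrophic wind blows 90° to the right of the pressure-gradient force (low pressure on the left).
Rotating 180° by 90° clockwise gives 270° — the wind blows toward the west.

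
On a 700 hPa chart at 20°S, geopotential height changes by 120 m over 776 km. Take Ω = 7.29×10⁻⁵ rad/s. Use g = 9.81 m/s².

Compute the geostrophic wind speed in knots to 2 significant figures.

Coriolis parameter at 20°S:
f = 2Ω sin φ = 2 × 7.29×10⁻⁵ × sin 20° = 4.99×10⁻⁵ s⁻¹
Height gradient: |∂Z/∂n| = 120 m / 776000 m = 1.55×10⁻⁴
On a pressure surface, geostrophic balance gives V_g = (g/f)|∂Z/∂n|:
V_g = 9.81 × 1.55×10⁻⁴ / 4.99×10⁻⁵ = 30.4 m/s
Converting: 30.4 m/s × 1.944 = 59 knots

59 knots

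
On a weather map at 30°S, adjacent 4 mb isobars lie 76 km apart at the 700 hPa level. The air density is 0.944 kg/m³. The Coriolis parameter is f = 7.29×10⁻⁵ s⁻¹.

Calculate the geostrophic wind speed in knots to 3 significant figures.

149 knots

Pressure gradient: |∂P/∂n| = 400 Pa / 76000 m = 5.26×10⁻³ Pa/m
Geostrophic balance (pressure-gradient force = Coriolis force):
V_g = (1/(fρ)) |∂P/∂n| = 5.26×10⁻³ / (7.29×10⁻⁵ × 0.944) = 76.5 m/s
Converting: 76.5 m/s × 1.944 = 149 knots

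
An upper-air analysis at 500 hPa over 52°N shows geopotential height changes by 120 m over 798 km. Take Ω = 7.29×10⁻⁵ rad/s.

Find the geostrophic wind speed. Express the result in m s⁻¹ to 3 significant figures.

12.8 m s⁻¹

Coriolis parameter at 52°N:
f = 2Ω sin φ = 2 × 7.29×10⁻⁵ × sin 52° = 1.15×10⁻⁴ s⁻¹
Height gradient: |∂Z/∂n| = 120 m / 798000 m = 1.50×10⁻⁴
On a pressure surface, geostrophic balance gives V_g = (g/f)|∂Z/∂n|:
V_g = 9.81 × 1.50×10⁻⁴ / 1.15×10⁻⁴ = 12.8 m/s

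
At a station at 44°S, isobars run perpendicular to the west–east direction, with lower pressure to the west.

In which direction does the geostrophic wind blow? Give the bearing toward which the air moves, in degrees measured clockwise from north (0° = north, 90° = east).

The pressure-gradient force points toward the west (bearing 270°).
Geostrophic balance: in the Southern Hemisphere the Coriolis force deflects motion to the left, so the geostrophic wind blows 90° to the left of the pressure-gradient force (low pressure on the right).
Rotating 270° by 90° counterclockwise gives 180° — the wind blows toward the south.

180°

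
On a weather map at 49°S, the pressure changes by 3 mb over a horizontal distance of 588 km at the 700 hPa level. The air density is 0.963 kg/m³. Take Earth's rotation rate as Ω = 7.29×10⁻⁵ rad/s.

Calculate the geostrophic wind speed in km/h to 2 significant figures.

Coriolis parameter at 49°S:
f = 2Ω sin φ = 2 × 7.29×10⁻⁵ × sin 49° = 1.10×10⁻⁴ s⁻¹
Pressure gradient: |∂P/∂n| = 300 Pa / 588000 m = 5.10×10⁻⁴ Pa/m
Geostrophic balance (pressure-gradient force = Coriolis force):
V_g = (1/(fρ)) |∂P/∂n| = 5.10×10⁻⁴ / (1.10×10⁻⁴ × 0.963) = 4.81 m/s
Converting: 4.81 m/s × 3.6 = 17 km/h

17 km/h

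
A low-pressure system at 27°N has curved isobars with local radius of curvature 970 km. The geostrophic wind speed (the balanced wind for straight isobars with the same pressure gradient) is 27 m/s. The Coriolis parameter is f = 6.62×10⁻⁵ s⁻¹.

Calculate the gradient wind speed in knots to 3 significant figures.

Around a low, centrifugal force acts outward with Coriolis, so pressure-gradient force balances both:
(1/ρ)|∂P/∂n| = fV + V²/R  →  V² + fR·V − fR·V_g = 0
With fR = 6.62×10⁻⁵ × 970×10³ m = 64.2 m/s:
V = [−fR + √((fR)² + 4 fR V_g)]/2 = [−64.2 + √(64.2² + 4×64.2×27)]/2 = 20.5 m/s
Subgeostrophic (V < V_g = 27 m/s), as expected around a low.
Converting: 20.5 m/s × 1.944 = 39.8 knots

39.8 knots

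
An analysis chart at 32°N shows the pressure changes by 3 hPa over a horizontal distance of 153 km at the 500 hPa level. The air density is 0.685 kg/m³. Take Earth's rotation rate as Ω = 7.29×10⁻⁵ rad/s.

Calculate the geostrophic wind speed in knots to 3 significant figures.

72.0 knots

Coriolis parameter at 32°N:
f = 2Ω sin φ = 2 × 7.29×10⁻⁵ × sin 32° = 7.73×10⁻⁵ s⁻¹
Pressure gradient: |∂P/∂n| = 300 Pa / 153000 m = 1.96×10⁻³ Pa/m
Geostrophic balance (pressure-gradient force = Coriolis force):
V_g = (1/(fρ)) |∂P/∂n| = 1.96×10⁻³ / (7.73×10⁻⁵ × 0.685) = 37.0 m/s
Converting: 37.0 m/s × 1.944 = 72.0 knots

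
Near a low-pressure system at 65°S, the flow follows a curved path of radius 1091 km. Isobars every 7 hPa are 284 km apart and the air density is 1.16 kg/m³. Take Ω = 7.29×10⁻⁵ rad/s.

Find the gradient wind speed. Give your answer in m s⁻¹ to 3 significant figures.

Coriolis parameter at 65°S:
f = 2Ω sin φ = 2 × 7.29×10⁻⁵ × sin 65° = 1.32×10⁻⁴ s⁻¹
Pressure gradient: |∂P/∂n| = 700 Pa / 284000 m = 2.46×10⁻³ Pa/m
Geostrophic speed: V_g = |∂P/∂n|/(fρ) = 2.46×10⁻³/(1.32×10⁻⁴ × 1.16) = 16.1 m/s
Around a low, centrifugal force acts outward with Coriolis, so pressure-gradient force balances both:
(1/ρ)|∂P/∂n| = fV + V²/R  →  V² + fR·V − fR·V_g = 0
With fR = 1.32×10⁻⁴ × 1091×10³ m = 144 m/s:
V = [−fR + √((fR)² + 4 fR V_g)]/2 = [−144 + √(144² + 4×144×16.1)]/2 = 14.6 m/s
Subgeostrophic (V < V_g = 16.1 m/s), as expected around a low.

14.6 m s⁻¹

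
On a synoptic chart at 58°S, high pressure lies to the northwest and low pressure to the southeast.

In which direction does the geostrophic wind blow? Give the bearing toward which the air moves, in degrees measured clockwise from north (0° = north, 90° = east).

045°

The pressure-gradient force points toward the southeast (bearing 135°).
Geostrophic balance: in the Southern Hemisphere the Coriolis force deflects motion to the left, so the geostrophic wind blows 90° to the left of the pressure-gradient force (low pressure on the right).
Rotating 135° by 90° counterclockwise gives 045° — the wind blows toward the northeast.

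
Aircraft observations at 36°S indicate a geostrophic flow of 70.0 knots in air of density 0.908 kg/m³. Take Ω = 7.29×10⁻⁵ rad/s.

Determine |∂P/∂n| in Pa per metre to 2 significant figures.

2.8×10⁻³ Pa/m

Coriolis parameter at 36°S:
f = 2Ω sin φ = 2 × 7.29×10⁻⁵ × sin 36° = 8.57×10⁻⁵ s⁻¹
Wind speed in SI: 70.0 knots = 36.0 m/s
Geostrophic balance rearranged: |∂P/∂n| = f ρ V_g
|∂P/∂n| = 8.57×10⁻⁵ × 0.908 × 36.0 = 2.80×10⁻³ Pa/m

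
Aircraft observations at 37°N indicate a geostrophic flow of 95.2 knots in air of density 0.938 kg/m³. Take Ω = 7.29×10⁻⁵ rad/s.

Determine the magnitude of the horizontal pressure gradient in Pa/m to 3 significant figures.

4.03×10⁻³ Pa/m

Coriolis parameter at 37°N:
f = 2Ω sin φ = 2 × 7.29×10⁻⁵ × sin 37° = 8.77×10⁻⁵ s⁻¹
Wind speed in SI: 95.2 knots = 49.0 m/s
Geostrophic balance rearranged: |∂P/∂n| = f ρ V_g
|∂P/∂n| = 8.77×10⁻⁵ × 0.938 × 49.0 = 4.03×10⁻³ Pa/m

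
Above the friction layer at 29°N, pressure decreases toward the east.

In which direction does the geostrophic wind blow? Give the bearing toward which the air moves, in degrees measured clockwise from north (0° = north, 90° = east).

180°

The pressure-gradient force points toward the east (bearing 090°).
Geostrophic balance: in the Northern Hemisphere the Coriolis force deflects motion to the right, so the geostrophic wind blows 90° to the right of the pressure-gradient force (low pressure on the left).
Rotating 090° by 90° clockwise gives 180° — the wind blows toward the south.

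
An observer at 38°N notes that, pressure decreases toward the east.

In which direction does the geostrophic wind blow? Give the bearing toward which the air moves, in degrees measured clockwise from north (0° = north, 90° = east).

The pressure-gradient force points toward the east (bearing 090°).
Geostrophic balance: in the Northern Hemisphere the Coriolis force deflects motion to the right, so the geostrophic wind blows 90° to the right of the pressure-gradient force (low pressure on the left).
Rotating 090° by 90° clockwise gives 180° — the wind blows toward the south.

180°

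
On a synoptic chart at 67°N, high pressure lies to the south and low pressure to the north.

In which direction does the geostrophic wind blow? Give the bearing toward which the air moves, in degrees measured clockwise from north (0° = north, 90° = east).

090°

The pressure-gradient force points toward the north (bearing 000°).
Geostrophic balance: in the Northern Hemisphere the Coriolis force deflects motion to the right, so the geostrophic wind blows 90° to the right of the pressure-gradient force (low pressure on the left).
Rotating 000° by 90° clockwise gives 090° — the wind blows toward the east.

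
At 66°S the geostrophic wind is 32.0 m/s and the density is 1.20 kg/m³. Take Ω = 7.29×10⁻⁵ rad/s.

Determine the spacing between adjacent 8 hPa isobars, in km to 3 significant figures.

Coriolis parameter at 66°S:
f = 2Ω sin φ = 2 × 7.29×10⁻⁵ × sin 66° = 1.33×10⁻⁴ s⁻¹
Geostrophic balance rearranged: |∂P/∂n| = f ρ V_g
|∂P/∂n| = 1.33×10⁻⁴ × 1.20 × 32.0 = 5.11×10⁻³ Pa/m
Isobar spacing: Δn = ΔP/|∂P/∂n| = 800 Pa / 5.11×10⁻³ Pa/m = 156412 m ≈ 156 km

156 km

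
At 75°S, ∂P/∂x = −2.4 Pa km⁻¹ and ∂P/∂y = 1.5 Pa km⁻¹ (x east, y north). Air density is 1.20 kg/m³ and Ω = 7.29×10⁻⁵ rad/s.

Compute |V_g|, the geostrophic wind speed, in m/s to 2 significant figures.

Coriolis parameter at 75°S:
f = 2Ω sin φ = 2 × 7.29×10⁻⁵ × sin 75° = 1.41×10⁻⁴ s⁻¹
In the Southern Hemisphere f is negative: f = −1.41×10⁻⁴ s⁻¹.
Component geostrophic relations (x east, y north):
u_g = −(1/(fρ)) ∂P/∂y,  v_g = (1/(fρ)) ∂P/∂x
u_g = −(1.5×10⁻³)/(−1.41×10⁻⁴ × 1.20) = 8.88 m/s;  v_g = (−2.4×10⁻³)/(−1.41×10⁻⁴ × 1.20) = 14.2 m/s
|V_g| = √(u_g² + v_g²) = 16.7 m/s

17 m/s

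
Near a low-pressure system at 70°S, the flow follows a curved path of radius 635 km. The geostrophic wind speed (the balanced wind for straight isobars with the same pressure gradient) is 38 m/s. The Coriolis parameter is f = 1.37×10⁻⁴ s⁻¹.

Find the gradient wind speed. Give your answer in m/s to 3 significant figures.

Around a low, centrifugal force acts outward with Coriolis, so pressure-gradient force balances both:
(1/ρ)|∂P/∂n| = fV + V²/R  →  V² + fR·V − fR·V_g = 0
With fR = 1.37×10⁻⁴ × 635×10³ m = 87.0 m/s:
V = [−fR + √((fR)² + 4 fR V_g)]/2 = [−87.0 + √(87.0² + 4×87.0×38)]/2 = 28.6 m/s
Subgeostrophic (V < V_g = 38 m/s), as expected around a low.

28.6 m/s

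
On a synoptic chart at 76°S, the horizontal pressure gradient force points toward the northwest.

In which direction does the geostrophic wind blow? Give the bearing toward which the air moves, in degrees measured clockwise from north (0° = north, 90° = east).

225°

The pressure-gradient force points toward the northwest (bearing 315°).
Geostrophic balance: in the Southern Hemisphere the Coriolis force deflects motion to the left, so the geostrophic wind blows 90° to the left of the pressure-gradient force (low pressure on the right).
Rotating 315° by 90° counterclockwise gives 225° — the wind blows toward the southwest.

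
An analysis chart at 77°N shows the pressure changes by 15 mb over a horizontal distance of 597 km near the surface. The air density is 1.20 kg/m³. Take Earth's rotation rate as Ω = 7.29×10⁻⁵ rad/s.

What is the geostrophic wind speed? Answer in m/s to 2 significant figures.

15 m/s

Coriolis parameter at 77°N:
f = 2Ω sin φ = 2 × 7.29×10⁻⁵ × sin 77° = 1.42×10⁻⁴ s⁻¹
Pressure gradient: |∂P/∂n| = 1500 Pa / 597000 m = 2.51×10⁻³ Pa/m
Geostrophic balance (pressure-gradient force = Coriolis force):
V_g = (1/(fρ)) |∂P/∂n| = 2.51×10⁻³ / (1.42×10⁻⁴ × 1.20) = 14.7 m/s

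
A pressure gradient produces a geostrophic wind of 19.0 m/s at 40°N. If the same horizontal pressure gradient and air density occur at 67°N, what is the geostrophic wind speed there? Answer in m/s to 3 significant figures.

With the same pressure gradient and density, V_g ∝ 1/f ∝ 1/sin φ.
V₂ = V₁ · sin φ₁ / sin φ₂ = 19.0 × sin 40° / sin 67°
V₂ = 19.0 × 0.6428/0.9205 = 13.3 m/s

13.3 m/s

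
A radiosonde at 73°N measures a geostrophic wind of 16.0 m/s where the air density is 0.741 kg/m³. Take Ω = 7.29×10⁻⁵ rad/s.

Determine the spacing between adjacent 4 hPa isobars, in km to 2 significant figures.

Coriolis parameter at 73°N:
f = 2Ω sin φ = 2 × 7.29×10⁻⁵ × sin 73° = 1.39×10⁻⁴ s⁻¹
Geostrophic balance rearranged: |∂P/∂n| = f ρ V_g
|∂P/∂n| = 1.39×10⁻⁴ × 0.741 × 16.0 = 1.65×10⁻³ Pa/m
Isobar spacing: Δn = ΔP/|∂P/∂n| = 400 Pa / 1.65×10⁻³ Pa/m = 241974 m ≈ 240 km

240 km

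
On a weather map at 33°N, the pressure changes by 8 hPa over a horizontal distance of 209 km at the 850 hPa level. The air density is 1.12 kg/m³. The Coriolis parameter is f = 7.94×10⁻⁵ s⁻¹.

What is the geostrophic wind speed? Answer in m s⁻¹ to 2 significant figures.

Pressure gradient: |∂P/∂n| = 800 Pa / 209000 m = 3.83×10⁻³ Pa/m
Geostrophic balance (pressure-gradient force = Coriolis force):
V_g = (1/(fρ)) |∂P/∂n| = 3.83×10⁻³ / (7.94×10⁻⁵ × 1.12) = 43.0 m/s

43 m s⁻¹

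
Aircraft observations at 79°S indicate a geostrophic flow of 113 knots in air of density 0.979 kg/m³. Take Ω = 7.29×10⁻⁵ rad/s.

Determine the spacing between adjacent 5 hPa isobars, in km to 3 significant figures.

61.4 km

Coriolis parameter at 79°S:
f = 2Ω sin φ = 2 × 7.29×10⁻⁵ × sin 79° = 1.43×10⁻⁴ s⁻¹
Wind speed in SI: 113 knots = 58.1 m/s
Geostrophic balance rearranged: |∂P/∂n| = f ρ V_g
|∂P/∂n| = 1.43×10⁻⁴ × 0.979 × 58.1 = 8.15×10⁻³ Pa/m
Isobar spacing: Δn = ΔP/|∂P/∂n| = 500 Pa / 8.15×10⁻³ Pa/m = 61386 m ≈ 61.4 km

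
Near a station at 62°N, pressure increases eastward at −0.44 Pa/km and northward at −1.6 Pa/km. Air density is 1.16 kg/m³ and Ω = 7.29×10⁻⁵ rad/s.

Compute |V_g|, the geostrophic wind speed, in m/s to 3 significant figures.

Coriolis parameter at 62°N:
f = 2Ω sin φ = 2 × 7.29×10⁻⁵ × sin 62° = 1.29×10⁻⁴ s⁻¹
Component geostrophic relations (x east, y north):
u_g = −(1/(fρ)) ∂P/∂y,  v_g = (1/(fρ)) ∂P/∂x
u_g = −(−1.6×10⁻³)/(1.29×10⁻⁴ × 1.16) = 10.7 m/s;  v_g = (−0.44×10⁻³)/(1.29×10⁻⁴ × 1.16) = −2.95 m/s
|V_g| = √(u_g² + v_g²) = 11.1 m/s

11.1 m/s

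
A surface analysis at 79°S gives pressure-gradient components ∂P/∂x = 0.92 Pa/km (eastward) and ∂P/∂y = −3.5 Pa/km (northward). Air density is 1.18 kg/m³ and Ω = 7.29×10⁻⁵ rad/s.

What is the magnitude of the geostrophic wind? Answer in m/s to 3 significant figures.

Coriolis parameter at 79°S:
f = 2Ω sin φ = 2 × 7.29×10⁻⁵ × sin 79° = 1.43×10⁻⁴ s⁻¹
In the Southern Hemisphere f is negative: f = −1.43×10⁻⁴ s⁻¹.
Component geostrophic relations (x east, y north):
u_g = −(1/(fρ)) ∂P/∂y,  v_g = (1/(fρ)) ∂P/∂x
u_g = −(−3.5×10⁻³)/(−1.43×10⁻⁴ × 1.18) = −20.7 m/s;  v_g = (0.92×10⁻³)/(−1.43×10⁻⁴ × 1.18) = −5.45 m/s
|V_g| = √(u_g² + v_g²) = 21.4 m/s

21.4 m/s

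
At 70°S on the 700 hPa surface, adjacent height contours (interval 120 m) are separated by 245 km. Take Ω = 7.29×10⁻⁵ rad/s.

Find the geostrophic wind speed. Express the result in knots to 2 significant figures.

Coriolis parameter at 70°S:
f = 2Ω sin φ = 2 × 7.29×10⁻⁵ × sin 70° = 1.37×10⁻⁴ s⁻¹
Height gradient: |∂Z/∂n| = 120 m / 245000 m = 4.90×10⁻⁴
On a pressure surface, geostrophic balance gives V_g = (g/f)|∂Z/∂n|:
V_g = 9.81 × 4.90×10⁻⁴ / 1.37×10⁻⁴ = 35.1 m/s
Converting: 35.1 m/s × 1.944 = 68 knots

68 knots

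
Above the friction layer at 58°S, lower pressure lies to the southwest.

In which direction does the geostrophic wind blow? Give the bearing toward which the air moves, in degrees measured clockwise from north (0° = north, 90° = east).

The pressure-gradient force points toward the southwest (bearing 225°).
Geostrophic balance: in the Southern Hemisphere the Coriolis force deflects motion to the left, so the geostrophic wind blows 90° to the left of the pressure-gradient force (low pressure on the right).
Rotating 225° by 90° counterclockwise gives 135° — the wind blows toward the southeast.

135°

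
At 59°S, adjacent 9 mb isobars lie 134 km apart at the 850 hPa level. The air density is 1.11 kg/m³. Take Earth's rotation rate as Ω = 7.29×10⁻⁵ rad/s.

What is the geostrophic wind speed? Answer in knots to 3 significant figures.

Coriolis parameter at 59°S:
f = 2Ω sin φ = 2 × 7.29×10⁻⁵ × sin 59° = 1.25×10⁻⁴ s⁻¹
Pressure gradient: |∂P/∂n| = 900 Pa / 134000 m = 6.72×10⁻³ Pa/m
Geostrophic balance (pressure-gradient force = Coriolis force):
V_g = (1/(fρ)) |∂P/∂n| = 6.72×10⁻³ / (1.25×10⁻⁴ × 1.11) = 48.4 m/s
Converting: 48.4 m/s × 1.944 = 94.1 knots

94.1 knots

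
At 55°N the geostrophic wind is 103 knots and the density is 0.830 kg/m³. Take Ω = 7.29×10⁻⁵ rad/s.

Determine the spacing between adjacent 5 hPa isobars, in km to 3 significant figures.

95.2 km

Coriolis parameter at 55°N:
f = 2Ω sin φ = 2 × 7.29×10⁻⁵ × sin 55° = 1.19×10⁻⁴ s⁻¹
Wind speed in SI: 103 knots = 53.0 m/s
Geostrophic balance rearranged: |∂P/∂n| = f ρ V_g
|∂P/∂n| = 1.19×10⁻⁴ × 0.830 × 53.0 = 5.25×10⁻³ Pa/m
Isobar spacing: Δn = ΔP/|∂P/∂n| = 500 Pa / 5.25×10⁻³ Pa/m = 95191 m ≈ 95.2 km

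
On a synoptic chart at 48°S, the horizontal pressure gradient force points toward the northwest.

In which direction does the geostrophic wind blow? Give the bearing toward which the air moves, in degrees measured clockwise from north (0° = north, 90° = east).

The pressure-gradient force points toward the northwest (bearing 315°).
Geostrophic balance: in the Southern Hemisphere the Coriolis force deflects motion to the left, so the geostrophic wind blows 90° to the left of the pressure-gradient force (low pressure on the right).
Rotating 315° by 90° counterclockwise gives 225° — the wind blows toward the southwest.

225°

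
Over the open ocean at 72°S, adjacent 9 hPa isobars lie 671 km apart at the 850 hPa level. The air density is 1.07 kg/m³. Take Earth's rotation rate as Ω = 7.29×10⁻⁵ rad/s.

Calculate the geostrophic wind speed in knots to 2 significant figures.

Coriolis parameter at 72°S:
f = 2Ω sin φ = 2 × 7.29×10⁻⁵ × sin 72° = 1.39×10⁻⁴ s⁻¹
Pressure gradient: |∂P/∂n| = 900 Pa / 671000 m = 1.34×10⁻³ Pa/m
Geostrophic balance (pressure-gradient force = Coriolis force):
V_g = (1/(fρ)) |∂P/∂n| = 1.34×10⁻³ / (1.39×10⁻⁴ × 1.07) = 9.04 m/s
Converting: 9.04 m/s × 1.944 = 18 knots

18 knots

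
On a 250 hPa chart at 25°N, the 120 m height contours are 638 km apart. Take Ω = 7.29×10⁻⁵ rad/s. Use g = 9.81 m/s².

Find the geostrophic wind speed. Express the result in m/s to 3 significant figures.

Coriolis parameter at 25°N:
f = 2Ω sin φ = 2 × 7.29×10⁻⁵ × sin 25° = 6.16×10⁻⁵ s⁻¹
Height gradient: |∂Z/∂n| = 120 m / 638000 m = 1.88×10⁻⁴
On a pressure surface, geostrophic balance gives V_g = (g/f)|∂Z/∂n|:
V_g = 9.81 × 1.88×10⁻⁴ / 6.16×10⁻⁵ = 29.9 m/s

29.9 m/s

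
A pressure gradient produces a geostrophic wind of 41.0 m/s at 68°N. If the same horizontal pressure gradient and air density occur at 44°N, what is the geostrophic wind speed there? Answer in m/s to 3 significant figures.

With the same pressure gradient and density, V_g ∝ 1/f ∝ 1/sin φ.
V₂ = V₁ · sin φ₁ / sin φ₂ = 41.0 × sin 68° / sin 44°
V₂ = 41.0 × 0.9272/0.6947 = 54.7 m/s

54.7 m/s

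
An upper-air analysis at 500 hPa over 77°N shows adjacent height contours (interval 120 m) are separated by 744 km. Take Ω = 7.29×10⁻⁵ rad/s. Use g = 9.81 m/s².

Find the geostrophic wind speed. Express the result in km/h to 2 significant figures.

40 km/h

Coriolis parameter at 77°N:
f = 2Ω sin φ = 2 × 7.29×10⁻⁵ × sin 77° = 1.42×10⁻⁴ s⁻¹
Height gradient: |∂Z/∂n| = 120 m / 744000 m = 1.61×10⁻⁴
On a pressure surface, geostrophic balance gives V_g = (g/f)|∂Z/∂n|:
V_g = 9.81 × 1.61×10⁻⁴ / 1.42×10⁻⁴ = 11.1 m/s
Converting: 11.1 m/s × 3.6 = 40 km/h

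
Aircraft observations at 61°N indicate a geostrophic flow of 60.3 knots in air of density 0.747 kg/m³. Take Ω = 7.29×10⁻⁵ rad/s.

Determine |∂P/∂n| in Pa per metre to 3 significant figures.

Coriolis parameter at 61°N:
f = 2Ω sin φ = 2 × 7.29×10⁻⁵ × sin 61° = 1.28×10⁻⁴ s⁻¹
Wind speed in SI: 60.3 knots = 31.0 m/s
Geostrophic balance rearranged: |∂P/∂n| = f ρ V_g
|∂P/∂n| = 1.28×10⁻⁴ × 0.747 × 31.0 = 2.95×10⁻³ Pa/m

2.95×10⁻³ Pa/m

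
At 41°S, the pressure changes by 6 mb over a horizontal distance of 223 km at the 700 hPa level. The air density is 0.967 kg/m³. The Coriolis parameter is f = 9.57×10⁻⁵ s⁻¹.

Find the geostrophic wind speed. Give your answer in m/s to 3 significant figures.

29.1 m/s

Pressure gradient: |∂P/∂n| = 600 Pa / 223000 m = 2.69×10⁻³ Pa/m
Geostrophic balance (pressure-gradient force = Coriolis force):
V_g = (1/(fρ)) |∂P/∂n| = 2.69×10⁻³ / (9.57×10⁻⁵ × 0.967) = 29.1 m/s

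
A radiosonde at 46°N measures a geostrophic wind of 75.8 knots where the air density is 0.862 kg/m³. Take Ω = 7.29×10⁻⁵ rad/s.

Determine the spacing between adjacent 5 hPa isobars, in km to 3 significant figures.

142 km

Coriolis parameter at 46°N:
f = 2Ω sin φ = 2 × 7.29×10⁻⁵ × sin 46° = 1.05×10⁻⁴ s⁻¹
Wind speed in SI: 75.8 knots = 39.0 m/s
Geostrophic balance rearranged: |∂P/∂n| = f ρ V_g
|∂P/∂n| = 1.05×10⁻⁴ × 0.862 × 39.0 = 3.53×10⁻³ Pa/m
Isobar spacing: Δn = ΔP/|∂P/∂n| = 500 Pa / 3.53×10⁻³ Pa/m = 141829 m ≈ 142 km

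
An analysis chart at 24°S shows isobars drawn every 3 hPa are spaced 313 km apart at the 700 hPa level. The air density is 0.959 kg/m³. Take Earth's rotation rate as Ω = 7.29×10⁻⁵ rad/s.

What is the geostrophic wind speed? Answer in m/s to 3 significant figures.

Coriolis parameter at 24°S:
f = 2Ω sin φ = 2 × 7.29×10⁻⁵ × sin 24° = 5.93×10⁻⁵ s⁻¹
Pressure gradient: |∂P/∂n| = 300 Pa / 313000 m = 9.58×10⁻⁴ Pa/m
Geostrophic balance (pressure-gradient force = Coriolis force):
V_g = (1/(fρ)) |∂P/∂n| = 9.58×10⁻⁴ / (5.93×10⁻⁵ × 0.959) = 16.9 m/s

16.9 m/s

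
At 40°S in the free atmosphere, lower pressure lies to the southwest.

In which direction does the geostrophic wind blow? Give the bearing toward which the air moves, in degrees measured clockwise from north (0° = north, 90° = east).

The pressure-gradient force points toward the southwest (bearing 225°).
Geostrophic balance: in the Southern Hemisphere the Coriolis force deflects motion to the left, so the geostrophic wind blows 90° to the left of the pressure-gradient force (low pressure on the right).
Rotating 225° by 90° counterclockwise gives 135° — the wind blows toward the southeast.

135°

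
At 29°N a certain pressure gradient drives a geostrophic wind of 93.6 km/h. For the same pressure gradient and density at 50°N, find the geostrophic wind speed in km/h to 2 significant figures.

59 km/h

With the same pressure gradient and density, V_g ∝ 1/f ∝ 1/sin φ.
V₂ = V₁ · sin φ₁ / sin φ₂ = 93.6 × sin 29° / sin 50°
V₂ = 93.6 × 0.4848/0.7660 = 59 km/h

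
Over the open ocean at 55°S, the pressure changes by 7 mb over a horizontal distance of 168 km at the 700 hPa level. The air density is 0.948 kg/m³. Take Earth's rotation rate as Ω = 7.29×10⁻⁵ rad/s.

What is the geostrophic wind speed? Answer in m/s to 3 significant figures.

36.8 m/s

Coriolis parameter at 55°S:
f = 2Ω sin φ = 2 × 7.29×10⁻⁵ × sin 55° = 1.19×10⁻⁴ s⁻¹
Pressure gradient: |∂P/∂n| = 700 Pa / 168000 m = 4.17×10⁻³ Pa/m
Geostrophic balance (pressure-gradient force = Coriolis force):
V_g = (1/(fρ)) |∂P/∂n| = 4.17×10⁻³ / (1.19×10⁻⁴ × 0.948) = 36.8 m/s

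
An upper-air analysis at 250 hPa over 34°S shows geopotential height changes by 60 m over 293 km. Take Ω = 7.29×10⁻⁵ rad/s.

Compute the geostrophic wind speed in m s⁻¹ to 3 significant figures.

Coriolis parameter at 34°S:
f = 2Ω sin φ = 2 × 7.29×10⁻⁵ × sin 34° = 8.15×10⁻⁵ s⁻¹
Height gradient: |∂Z/∂n| = 60 m / 293000 m = 2.05×10⁻⁴
On a pressure surface, geostrophic balance gives V_g = (g/f)|∂Z/∂n|:
V_g = 9.81 × 2.05×10⁻⁴ / 8.15×10⁻⁵ = 24.6 m/s

24.6 m s⁻¹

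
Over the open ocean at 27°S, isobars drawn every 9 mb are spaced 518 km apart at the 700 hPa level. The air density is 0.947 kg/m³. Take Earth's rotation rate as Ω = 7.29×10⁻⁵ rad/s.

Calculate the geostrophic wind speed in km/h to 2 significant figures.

Coriolis parameter at 27°S:
f = 2Ω sin φ = 2 × 7.29×10⁻⁵ × sin 27° = 6.62×10⁻⁵ s⁻¹
Pressure gradient: |∂P/∂n| = 900 Pa / 518000 m = 1.74×10⁻³ Pa/m
Geostrophic balance (pressure-gradient force = Coriolis force):
V_g = (1/(fρ)) |∂P/∂n| = 1.74×10⁻³ / (6.62×10⁻⁵ × 0.947) = 27.7 m/s
Converting: 27.7 m/s × 3.6 = 100 km/h

100 km/h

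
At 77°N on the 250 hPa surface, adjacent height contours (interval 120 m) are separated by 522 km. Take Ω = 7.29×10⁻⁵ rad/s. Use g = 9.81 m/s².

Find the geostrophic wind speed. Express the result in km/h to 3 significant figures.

Coriolis parameter at 77°N:
f = 2Ω sin φ = 2 × 7.29×10⁻⁵ × sin 77° = 1.42×10⁻⁴ s⁻¹
Height gradient: |∂Z/∂n| = 120 m / 522000 m = 2.30×10⁻⁴
On a pressure surface, geostrophic balance gives V_g = (g/f)|∂Z/∂n|:
V_g = 9.81 × 2.30×10⁻⁴ / 1.42×10⁻⁴ = 15.9 m/s
Converting: 15.9 m/s × 3.6 = 57.1 km/h

57.1 km/h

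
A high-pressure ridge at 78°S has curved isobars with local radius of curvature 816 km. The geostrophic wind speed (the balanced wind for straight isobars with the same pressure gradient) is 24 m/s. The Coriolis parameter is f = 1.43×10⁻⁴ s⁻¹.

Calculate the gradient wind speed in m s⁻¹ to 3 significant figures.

33.8 m s⁻¹

Around a high, pressure-gradient force acts outward with centrifugal, so Coriolis balances both:
fV = (1/ρ)|∂P/∂n| + V²/R  →  V² − fR·V + fR·V_g = 0
With fR = 1.43×10⁻⁴ × 816×10³ m = 117 m/s:
V = [fR − √((fR)² − 4 fR V_g)]/2 = [117 − √(117² − 4×117×24)]/2 = 33.8 m/s
Supergeostrophic (V > V_g = 24 m/s), as expected around a high.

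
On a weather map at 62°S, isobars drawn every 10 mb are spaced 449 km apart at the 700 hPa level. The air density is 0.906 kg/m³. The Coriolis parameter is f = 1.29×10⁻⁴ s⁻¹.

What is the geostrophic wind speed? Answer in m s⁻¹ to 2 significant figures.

Pressure gradient: |∂P/∂n| = 1000 Pa / 449000 m = 2.23×10⁻³ Pa/m
Geostrophic balance (pressure-gradient force = Coriolis force):
V_g = (1/(fρ)) |∂P/∂n| = 2.23×10⁻³ / (1.29×10⁻⁴ × 0.906) = 19.1 m/s

19 m s⁻¹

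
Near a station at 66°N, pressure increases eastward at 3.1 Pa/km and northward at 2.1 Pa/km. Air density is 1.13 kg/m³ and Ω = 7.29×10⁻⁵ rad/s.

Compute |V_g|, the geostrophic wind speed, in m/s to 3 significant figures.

Coriolis parameter at 66°N:
f = 2Ω sin φ = 2 × 7.29×10⁻⁵ × sin 66° = 1.33×10⁻⁴ s⁻¹
Component geostrophic relations (x east, y north):
u_g = −(1/(fρ)) ∂P/∂y,  v_g = (1/(fρ)) ∂P/∂x
u_g = −(2.1×10⁻³)/(1.33×10⁻⁴ × 1.13) = −14.0 m/s;  v_g = (3.1×10⁻³)/(1.33×10⁻⁴ × 1.13) = 20.6 m/s
|V_g| = √(u_g² + v_g²) = 24.9 m/s

24.9 m/s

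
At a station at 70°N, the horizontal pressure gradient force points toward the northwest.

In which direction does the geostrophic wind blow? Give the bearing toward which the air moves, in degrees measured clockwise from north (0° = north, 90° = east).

The pressure-gradient force points toward the northwest (bearing 315°).
Geostrophic balance: in the Northern Hemisphere the Coriolis force deflects motion to the right, so the geostrophic wind blows 90° to the right of the pressure-gradient force (low pressure on the left).
Rotating 315° by 90° clockwise gives 045° — the wind blows toward the northeast.

045°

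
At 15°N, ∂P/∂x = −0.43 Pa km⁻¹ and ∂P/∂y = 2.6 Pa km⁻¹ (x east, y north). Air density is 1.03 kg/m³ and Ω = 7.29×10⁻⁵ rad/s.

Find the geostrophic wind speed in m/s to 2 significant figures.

Coriolis parameter at 15°N:
f = 2Ω sin φ = 2 × 7.29×10⁻⁵ × sin 15° = 3.77×10⁻⁵ s⁻¹
Component geostrophic relations (x east, y north):
u_g = −(1/(fρ)) ∂P/∂y,  v_g = (1/(fρ)) ∂P/∂x
u_g = −(2.6×10⁻³)/(3.77×10⁻⁵ × 1.03) = −66.9 m/s;  v_g = (−0.43×10⁻³)/(3.77×10⁻⁵ × 1.03) = −11.1 m/s
|V_g| = √(u_g² + v_g²) = 67.8 m/s

68 m/s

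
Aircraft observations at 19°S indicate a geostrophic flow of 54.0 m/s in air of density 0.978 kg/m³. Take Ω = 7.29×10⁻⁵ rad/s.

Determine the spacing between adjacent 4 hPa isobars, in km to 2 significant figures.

160 km

Coriolis parameter at 19°S:
f = 2Ω sin φ = 2 × 7.29×10⁻⁵ × sin 19° = 4.75×10⁻⁵ s⁻¹
Geostrophic balance rearranged: |∂P/∂n| = f ρ V_g
|∂P/∂n| = 4.75×10⁻⁵ × 0.978 × 54.0 = 2.51×10⁻³ Pa/m
Isobar spacing: Δn = ΔP/|∂P/∂n| = 400 Pa / 2.51×10⁻³ Pa/m = 159561 m ≈ 160 km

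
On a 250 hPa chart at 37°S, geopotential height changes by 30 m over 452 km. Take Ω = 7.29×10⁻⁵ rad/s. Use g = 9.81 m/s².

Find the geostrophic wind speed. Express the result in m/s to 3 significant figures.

7.42 m/s

Coriolis parameter at 37°S:
f = 2Ω sin φ = 2 × 7.29×10⁻⁵ × sin 37° = 8.77×10⁻⁵ s⁻¹
Height gradient: |∂Z/∂n| = 30 m / 452000 m = 6.64×10⁻⁵
On a pressure surface, geostrophic balance gives V_g = (g/f)|∂Z/∂n|:
V_g = 9.81 × 6.64×10⁻⁵ / 8.77×10⁻⁵ = 7.42 m/s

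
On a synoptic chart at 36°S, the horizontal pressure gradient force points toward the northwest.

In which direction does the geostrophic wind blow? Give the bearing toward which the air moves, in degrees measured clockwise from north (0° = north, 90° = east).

The pressure-gradient force points toward the northwest (bearing 315°).
Geostrophic balance: in the Southern Hemisphere the Coriolis force deflects motion to the left, so the geostrophic wind blows 90° to the left of the pressure-gradient force (low pressure on the right).
Rotating 315° by 90° counterclockwise gives 225° — the wind blows toward the southwest.

225°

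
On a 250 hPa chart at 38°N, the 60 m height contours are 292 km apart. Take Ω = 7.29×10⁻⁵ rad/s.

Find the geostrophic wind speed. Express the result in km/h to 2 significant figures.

81 km/h

Coriolis parameter at 38°N:
f = 2Ω sin φ = 2 × 7.29×10⁻⁵ × sin 38° = 8.98×10⁻⁵ s⁻¹
Height gradient: |∂Z/∂n| = 60 m / 292000 m = 2.05×10⁻⁴
On a pressure surface, geostrophic balance gives V_g = (g/f)|∂Z/∂n|:
V_g = 9.81 × 2.05×10⁻⁴ / 8.98×10⁻⁵ = 22.5 m/s
Converting: 22.5 m/s × 3.6 = 81 km/h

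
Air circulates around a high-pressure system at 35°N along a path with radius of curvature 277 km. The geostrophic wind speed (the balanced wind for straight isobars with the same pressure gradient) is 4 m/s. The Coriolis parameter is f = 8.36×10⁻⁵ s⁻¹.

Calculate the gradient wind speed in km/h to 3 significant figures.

18.5 km/h

Around a high, pressure-gradient force acts outward with centrifugal, so Coriolis balances both:
fV = (1/ρ)|∂P/∂n| + V²/R  →  V² − fR·V + fR·V_g = 0
With fR = 8.36×10⁻⁵ × 277×10³ m = 23.2 m/s:
V = [fR − √((fR)² − 4 fR V_g)]/2 = [23.2 − √(23.2² − 4×23.2×4)]/2 = 5.14 m/s
Supergeostrophic (V > V_g = 4 m/s), as expected around a high.
Converting: 5.14 m/s × 3.6 = 18.5 km/h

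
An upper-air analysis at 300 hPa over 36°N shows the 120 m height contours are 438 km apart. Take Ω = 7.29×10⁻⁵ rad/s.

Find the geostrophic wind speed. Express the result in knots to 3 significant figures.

Coriolis parameter at 36°N:
f = 2Ω sin φ = 2 × 7.29×10⁻⁵ × sin 36° = 8.57×10⁻⁵ s⁻¹
Height gradient: |∂Z/∂n| = 120 m / 438000 m = 2.74×10⁻⁴
On a pressure surface, geostrophic balance gives V_g = (g/f)|∂Z/∂n|:
V_g = 9.81 × 2.74×10⁻⁴ / 8.57×10⁻⁵ = 31.4 m/s
Converting: 31.4 m/s × 1.944 = 61.0 knots

61.0 knots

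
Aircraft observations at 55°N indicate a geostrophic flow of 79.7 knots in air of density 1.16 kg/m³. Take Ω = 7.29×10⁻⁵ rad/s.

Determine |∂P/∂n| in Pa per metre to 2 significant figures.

Coriolis parameter at 55°N:
f = 2Ω sin φ = 2 × 7.29×10⁻⁵ × sin 55° = 1.19×10⁻⁴ s⁻¹
Wind speed in SI: 79.7 knots = 41.0 m/s
Geostrophic balance rearranged: |∂P/∂n| = f ρ V_g
|∂P/∂n| = 1.19×10⁻⁴ × 1.16 × 41.0 = 5.68×10⁻³ Pa/m

5.7×10⁻³ Pa/m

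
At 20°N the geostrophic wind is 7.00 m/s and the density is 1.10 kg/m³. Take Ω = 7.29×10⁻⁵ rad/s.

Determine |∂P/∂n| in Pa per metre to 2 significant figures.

Coriolis parameter at 20°N:
f = 2Ω sin φ = 2 × 7.29×10⁻⁵ × sin 20° = 4.99×10⁻⁵ s⁻¹
Geostrophic balance rearranged: |∂P/∂n| = f ρ V_g
|∂P/∂n| = 4.99×10⁻⁵ × 1.10 × 7.00 = 3.84×10⁻⁴ Pa/m

3.8×10⁻⁴ Pa/m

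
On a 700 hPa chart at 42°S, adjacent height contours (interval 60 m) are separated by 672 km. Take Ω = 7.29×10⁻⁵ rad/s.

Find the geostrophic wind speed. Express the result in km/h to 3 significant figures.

Coriolis parameter at 42°S:
f = 2Ω sin φ = 2 × 7.29×10⁻⁵ × sin 42° = 9.76×10⁻⁵ s⁻¹
Height gradient: |∂Z/∂n| = 60 m / 672000 m = 8.93×10⁻⁵
On a pressure surface, geostrophic balance gives V_g = (g/f)|∂Z/∂n|:
V_g = 9.81 × 8.93×10⁻⁵ / 9.76×10⁻⁵ = 8.98 m/s
Converting: 8.98 m/s × 3.6 = 32.3 km/h

32.3 km/h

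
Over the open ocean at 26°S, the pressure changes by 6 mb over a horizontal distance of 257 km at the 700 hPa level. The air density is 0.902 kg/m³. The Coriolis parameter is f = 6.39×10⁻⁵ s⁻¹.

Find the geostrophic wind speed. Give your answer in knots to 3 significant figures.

78.7 knots

Pressure gradient: |∂P/∂n| = 600 Pa / 257000 m = 2.33×10⁻³ Pa/m
Geostrophic balance (pressure-gradient force = Coriolis force):
V_g = (1/(fρ)) |∂P/∂n| = 2.33×10⁻³ / (6.39×10⁻⁵ × 0.902) = 40.5 m/s
Converting: 40.5 m/s × 1.944 = 78.7 knots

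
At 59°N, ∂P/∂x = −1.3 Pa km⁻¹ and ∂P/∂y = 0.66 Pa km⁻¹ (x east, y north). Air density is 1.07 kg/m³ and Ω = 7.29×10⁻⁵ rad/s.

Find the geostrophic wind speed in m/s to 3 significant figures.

Coriolis parameter at 59°N:
f = 2Ω sin φ = 2 × 7.29×10⁻⁵ × sin 59° = 1.25×10⁻⁴ s⁻¹
Component geostrophic relations (x east, y north):
u_g = −(1/(fρ)) ∂P/∂y,  v_g = (1/(fρ)) ∂P/∂x
u_g = −(0.66×10⁻³)/(1.25×10⁻⁴ × 1.07) = −4.94 m/s;  v_g = (−1.3×10⁻³)/(1.25×10⁻⁴ × 1.07) = −9.72 m/s
|V_g| = √(u_g² + v_g²) = 10.9 m/s

10.9 m/s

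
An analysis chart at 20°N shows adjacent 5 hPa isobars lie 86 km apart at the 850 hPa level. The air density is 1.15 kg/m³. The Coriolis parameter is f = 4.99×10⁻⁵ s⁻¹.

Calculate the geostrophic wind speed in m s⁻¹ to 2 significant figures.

Pressure gradient: |∂P/∂n| = 500 Pa / 86000 m = 5.81×10⁻³ Pa/m
Geostrophic balance (pressure-gradient force = Coriolis force):
V_g = (1/(fρ)) |∂P/∂n| = 5.81×10⁻³ / (4.99×10⁻⁵ × 1.15) = 101 m/s

100 m s⁻¹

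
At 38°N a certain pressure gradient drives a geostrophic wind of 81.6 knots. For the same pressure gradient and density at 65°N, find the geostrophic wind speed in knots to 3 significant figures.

55.4 knots

With the same pressure gradient and density, V_g ∝ 1/f ∝ 1/sin φ.
V₂ = V₁ · sin φ₁ / sin φ₂ = 81.6 × sin 38° / sin 65°
V₂ = 81.6 × 0.6157/0.9063 = 55.4 knots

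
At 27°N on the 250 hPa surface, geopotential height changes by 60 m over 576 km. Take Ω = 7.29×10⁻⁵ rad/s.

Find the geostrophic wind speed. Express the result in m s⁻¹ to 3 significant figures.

Coriolis parameter at 27°N:
f = 2Ω sin φ = 2 × 7.29×10⁻⁵ × sin 27° = 6.62×10⁻⁵ s⁻¹
Height gradient: |∂Z/∂n| = 60 m / 576000 m = 1.04×10⁻⁴
On a pressure surface, geostrophic balance gives V_g = (g/f)|∂Z/∂n|:
V_g = 9.81 × 1.04×10⁻⁴ / 6.62×10⁻⁵ = 15.4 m/s

15.4 m s⁻¹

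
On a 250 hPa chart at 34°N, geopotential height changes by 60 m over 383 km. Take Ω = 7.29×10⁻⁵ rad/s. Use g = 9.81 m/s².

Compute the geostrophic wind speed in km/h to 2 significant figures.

Coriolis parameter at 34°N:
f = 2Ω sin φ = 2 × 7.29×10⁻⁵ × sin 34° = 8.15×10⁻⁵ s⁻¹
Height gradient: |∂Z/∂n| = 60 m / 383000 m = 1.57×10⁻⁴
On a pressure surface, geostrophic balance gives V_g = (g/f)|∂Z/∂n|:
V_g = 9.81 × 1.57×10⁻⁴ / 8.15×10⁻⁵ = 18.8 m/s
Converting: 18.8 m/s × 3.6 = 68 km/h

68 km/h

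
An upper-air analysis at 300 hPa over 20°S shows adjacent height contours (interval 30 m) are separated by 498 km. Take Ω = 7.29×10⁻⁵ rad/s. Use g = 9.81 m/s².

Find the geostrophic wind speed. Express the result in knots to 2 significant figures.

23 knots

Coriolis parameter at 20°S:
f = 2Ω sin φ = 2 × 7.29×10⁻⁵ × sin 20° = 4.99×10⁻⁵ s⁻¹
Height gradient: |∂Z/∂n| = 30 m / 498000 m = 6.02×10⁻⁵
On a pressure surface, geostrophic balance gives V_g = (g/f)|∂Z/∂n|:
V_g = 9.81 × 6.02×10⁻⁵ / 4.99×10⁻⁵ = 11.9 m/s
Converting: 11.9 m/s × 1.944 = 23 knots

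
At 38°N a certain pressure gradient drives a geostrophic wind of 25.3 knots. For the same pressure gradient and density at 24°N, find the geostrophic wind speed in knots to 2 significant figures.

38 knots

With the same pressure gradient and density, V_g ∝ 1/f ∝ 1/sin φ.
V₂ = V₁ · sin φ₁ / sin φ₂ = 25.3 × sin 38° / sin 24°
V₂ = 25.3 × 0.6157/0.4067 = 38 knots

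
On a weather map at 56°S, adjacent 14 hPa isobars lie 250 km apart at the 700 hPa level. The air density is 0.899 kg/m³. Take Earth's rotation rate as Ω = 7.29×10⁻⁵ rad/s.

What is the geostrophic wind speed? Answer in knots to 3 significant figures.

Coriolis parameter at 56°S:
f = 2Ω sin φ = 2 × 7.29×10⁻⁵ × sin 56° = 1.21×10⁻⁴ s⁻¹
Pressure gradient: |∂P/∂n| = 1400 Pa / 250000 m = 5.60×10⁻³ Pa/m
Geostrophic balance (pressure-gradient force = Coriolis force):
V_g = (1/(fρ)) |∂P/∂n| = 5.60×10⁻³ / (1.21×10⁻⁴ × 0.899) = 51.5 m/s
Converting: 51.5 m/s × 1.944 = 100 knots

100 knots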